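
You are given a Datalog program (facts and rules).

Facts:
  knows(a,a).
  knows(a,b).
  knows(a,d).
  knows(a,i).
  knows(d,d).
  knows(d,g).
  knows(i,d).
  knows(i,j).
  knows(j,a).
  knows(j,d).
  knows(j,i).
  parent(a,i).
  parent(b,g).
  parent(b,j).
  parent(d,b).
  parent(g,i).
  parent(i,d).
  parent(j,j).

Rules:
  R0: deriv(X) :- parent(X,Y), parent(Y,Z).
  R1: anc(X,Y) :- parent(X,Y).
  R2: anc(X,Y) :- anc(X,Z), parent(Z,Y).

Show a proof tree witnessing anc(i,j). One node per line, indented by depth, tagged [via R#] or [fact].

round 1: derive anc(a,i) via R1 from parent(a,i)
round 1: derive anc(b,g) via R1 from parent(b,g)
round 1: derive anc(b,j) via R1 from parent(b,j)
round 1: derive anc(d,b) via R1 from parent(d,b)
round 1: derive anc(g,i) via R1 from parent(g,i)
round 1: derive anc(i,d) via R1 from parent(i,d)
round 1: derive anc(j,j) via R1 from parent(j,j)
round 2: derive anc(a,d) via R2 from anc(a,i), parent(i,d)
round 2: derive anc(b,i) via R2 from anc(b,g), parent(g,i)
round 2: derive anc(d,g) via R2 from anc(d,b), parent(b,g)
round 2: derive anc(d,j) via R2 from anc(d,b), parent(b,j)
round 2: derive anc(g,d) via R2 from anc(g,i), parent(i,d)
round 2: derive anc(i,b) via R2 from anc(i,d), parent(d,b)
round 3: derive anc(a,b) via R2 from anc(a,d), parent(d,b)
round 3: derive anc(b,d) via R2 from anc(b,i), parent(i,d)
round 3: derive anc(d,i) via R2 from anc(d,g), parent(g,i)
round 3: derive anc(g,b) via R2 from anc(g,d), parent(d,b)
round 3: derive anc(i,g) via R2 from anc(i,b), parent(b,g)
round 3: derive anc(i,j) via R2 from anc(i,b), parent(b,j)
round 4: derive anc(a,g) via R2 from anc(a,b), parent(b,g)
round 4: derive anc(a,j) via R2 from anc(a,b), parent(b,j)
round 4: derive anc(b,b) via R2 from anc(b,d), parent(d,b)
round 4: derive anc(d,d) via R2 from anc(d,i), parent(i,d)
round 4: derive anc(g,g) via R2 from anc(g,b), parent(b,g)
round 4: derive anc(g,j) via R2 from anc(g,b), parent(b,j)
round 4: derive anc(i,i) via R2 from anc(i,g), parent(g,i)

anc(i,j)  [via R2]
  anc(i,b)  [via R2]
    anc(i,d)  [via R1]
      parent(i,d)  [fact]
    parent(d,b)  [fact]
  parent(b,j)  [fact]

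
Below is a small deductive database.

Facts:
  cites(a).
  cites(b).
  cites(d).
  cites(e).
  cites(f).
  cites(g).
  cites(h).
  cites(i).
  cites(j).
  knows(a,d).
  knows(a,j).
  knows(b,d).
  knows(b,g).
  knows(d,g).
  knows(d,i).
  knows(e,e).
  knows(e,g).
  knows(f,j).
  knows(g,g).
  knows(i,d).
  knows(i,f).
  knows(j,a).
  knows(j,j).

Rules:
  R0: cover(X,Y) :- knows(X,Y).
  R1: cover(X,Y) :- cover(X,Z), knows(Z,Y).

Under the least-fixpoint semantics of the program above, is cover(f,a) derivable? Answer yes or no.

round 1: derive cover(a,d) via R0 from knows(a,d)
round 1: derive cover(a,j) via R0 from knows(a,j)
round 1: derive cover(b,d) via R0 from knows(b,d)
round 1: derive cover(b,g) via R0 from knows(b,g)
round 1: derive cover(d,g) via R0 from knows(d,g)
round 1: derive cover(d,i) via R0 from knows(d,i)
round 1: derive cover(e,e) via R0 from knows(e,e)
round 1: derive cover(e,g) via R0 from knows(e,g)
round 1: derive cover(f,j) via R0 from knows(f,j)
round 1: derive cover(g,g) via R0 from knows(g,g)
round 1: derive cover(i,d) via R0 from knows(i,d)
round 1: derive cover(i,f) via R0 from knows(i,f)
round 1: derive cover(j,a) via R0 from knows(j,a)
round 1: derive cover(j,j) via R0 from knows(j,j)
round 2: derive cover(a,a) via R1 from cover(a,j), knows(j,a)
round 2: derive cover(a,g) via R1 from cover(a,d), knows(d,g)
round 2: derive cover(a,i) via R1 from cover(a,d), knows(d,i)
round 2: derive cover(b,i) via R1 from cover(b,d), knows(d,i)
round 2: derive cover(d,d) via R1 from cover(d,i), knows(i,d)
round 2: derive cover(d,f) via R1 from cover(d,i), knows(i,f)
round 2: derive cover(f,a) via R1 from cover(f,j), knows(j,a)
round 2: derive cover(i,g) via R1 from cover(i,d), knows(d,g)
round 2: derive cover(i,i) via R1 from cover(i,d), knows(d,i)
round 2: derive cover(i,j) via R1 from cover(i,f), knows(f,j)
round 2: derive cover(j,d) via R1 from cover(j,a), knows(a,d)
round 3: derive cover(a,f) via R1 from cover(a,i), knows(i,f)
round 3: derive cover(b,f) via R1 from cover(b,i), knows(i,f)
round 3: derive cover(d,j) via R1 from cover(d,f), knows(f,j)
round 3: derive cover(f,d) via R1 from cover(f,a), knows(a,d)
round 3: derive cover(i,a) via R1 from cover(i,j), knows(j,a)
round 3: derive cover(j,g) via R1 from cover(j,d), knows(d,g)
round 3: derive cover(j,i) via R1 from cover(j,d), knows(d,i)
round 4: derive cover(b,j) via R1 from cover(b,f), knows(f,j)
round 4: derive cover(d,a) via R1 from cover(d,j), knows(j,a)
round 4: derive cover(f,g) via R1 from cover(f,d), knows(d,g)
round 4: derive cover(f,i) via R1 from cover(f,d), knows(d,i)
round 4: derive cover(j,f) via R1 from cover(j,i), knows(i,f)
round 5: derive cover(b,a) via R1 from cover(b,j), knows(j,a)
round 5: derive cover(f,f) via R1 from cover(f,i), knows(i,f)

yes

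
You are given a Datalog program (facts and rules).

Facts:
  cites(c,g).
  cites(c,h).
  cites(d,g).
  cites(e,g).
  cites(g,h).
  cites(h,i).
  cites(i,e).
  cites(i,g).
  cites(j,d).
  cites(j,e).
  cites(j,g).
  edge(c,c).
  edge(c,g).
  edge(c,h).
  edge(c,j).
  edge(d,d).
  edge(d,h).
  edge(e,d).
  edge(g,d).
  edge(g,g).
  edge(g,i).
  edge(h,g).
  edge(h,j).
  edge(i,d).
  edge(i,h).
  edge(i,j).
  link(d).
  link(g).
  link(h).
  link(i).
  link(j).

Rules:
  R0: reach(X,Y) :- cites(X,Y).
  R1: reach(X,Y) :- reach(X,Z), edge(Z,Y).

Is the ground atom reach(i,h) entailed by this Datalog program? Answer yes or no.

yes

round 1: derive reach(c,g) via R0 from cites(c,g)
round 1: derive reach(c,h) via R0 from cites(c,h)
round 1: derive reach(d,g) via R0 from cites(d,g)
round 1: derive reach(e,g) via R0 from cites(e,g)
round 1: derive reach(g,h) via R0 from cites(g,h)
round 1: derive reach(h,i) via R0 from cites(h,i)
round 1: derive reach(i,e) via R0 from cites(i,e)
round 1: derive reach(i,g) via R0 from cites(i,g)
round 1: derive reach(j,d) via R0 from cites(j,d)
round 1: derive reach(j,e) via R0 from cites(j,e)
round 1: derive reach(j,g) via R0 from cites(j,g)
round 2: derive reach(c,d) via R1 from reach(c,g), edge(g,d)
round 2: derive reach(c,i) via R1 from reach(c,g), edge(g,i)
round 2: derive reach(c,j) via R1 from reach(c,h), edge(h,j)
round 2: derive reach(d,d) via R1 from reach(d,g), edge(g,d)
round 2: derive reach(d,i) via R1 from reach(d,g), edge(g,i)
round 2: derive reach(e,d) via R1 from reach(e,g), edge(g,d)
round 2: derive reach(e,i) via R1 from reach(e,g), edge(g,i)
round 2: derive reach(g,g) via R1 from reach(g,h), edge(h,g)
round 2: derive reach(g,j) via R1 from reach(g,h), edge(h,j)
round 2: derive reach(h,d) via R1 from reach(h,i), edge(i,d)
round 2: derive reach(h,h) via R1 from reach(h,i), edge(i,h)
round 2: derive reach(h,j) via R1 from reach(h,i), edge(i,j)
round 2: derive reach(i,d) via R1 from reach(i,e), edge(e,d)
round 2: derive reach(i,i) via R1 from reach(i,g), edge(g,i)
round 2: derive reach(j,h) via R1 from reach(j,d), edge(d,h)
round 2: derive reach(j,i) via R1 from reach(j,g), edge(g,i)
round 3: derive reach(d,h) via R1 from reach(d,d), edge(d,h)
round 3: derive reach(d,j) via R1 from reach(d,i), edge(i,j)
round 3: derive reach(e,h) via R1 from reach(e,d), edge(d,h)
round 3: derive reach(e,j) via R1 from reach(e,i), edge(i,j)
round 3: derive reach(g,d) via R1 from reach(g,g), edge(g,d)
round 3: derive reach(g,i) via R1 from reach(g,g), edge(g,i)
round 3: derive reach(h,g) via R1 from reach(h,h), edge(h,g)
round 3: derive reach(i,h) via R1 from reach(i,d), edge(d,h)
round 3: derive reach(i,j) via R1 from reach(i,i), edge(i,j)
round 3: derive reach(j,j) via R1 from reach(j,h), edge(h,j)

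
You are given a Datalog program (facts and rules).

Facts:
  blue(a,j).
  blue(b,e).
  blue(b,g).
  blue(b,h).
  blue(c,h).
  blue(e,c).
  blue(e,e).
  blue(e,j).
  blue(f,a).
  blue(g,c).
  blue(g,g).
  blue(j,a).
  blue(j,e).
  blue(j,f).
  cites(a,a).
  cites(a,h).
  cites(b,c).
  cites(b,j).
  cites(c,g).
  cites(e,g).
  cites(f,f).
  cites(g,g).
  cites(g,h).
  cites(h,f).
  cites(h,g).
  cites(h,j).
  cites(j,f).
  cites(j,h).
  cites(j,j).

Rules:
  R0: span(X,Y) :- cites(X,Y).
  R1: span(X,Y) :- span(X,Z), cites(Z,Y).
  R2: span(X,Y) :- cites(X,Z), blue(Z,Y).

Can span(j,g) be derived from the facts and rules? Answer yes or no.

round 1: derive span(a,a) via R0 from cites(a,a)
round 1: derive span(a,h) via R0 from cites(a,h)
round 1: derive span(b,c) via R0 from cites(b,c)
round 1: derive span(b,j) via R0 from cites(b,j)
round 1: derive span(c,g) via R0 from cites(c,g)
round 1: derive span(e,g) via R0 from cites(e,g)
round 1: derive span(f,f) via R0 from cites(f,f)
round 1: derive span(g,g) via R0 from cites(g,g)
round 1: derive span(g,h) via R0 from cites(g,h)
round 1: derive span(h,f) via R0 from cites(h,f)
round 1: derive span(h,g) via R0 from cites(h,g)
round 1: derive span(h,j) via R0 from cites(h,j)
round 1: derive span(j,f) via R0 from cites(j,f)
round 1: derive span(j,h) via R0 from cites(j,h)
round 1: derive span(j,j) via R0 from cites(j,j)
round 1: derive span(a,j) via R2 from cites(a,a), blue(a,j)
round 1: derive span(b,a) via R2 from cites(b,j), blue(j,a)
round 1: derive span(b,e) via R2 from cites(b,j), blue(j,e)
round 1: derive span(b,f) via R2 from cites(b,j), blue(j,f)
round 1: derive span(b,h) via R2 from cites(b,c), blue(c,h)
round 1: derive span(c,c) via R2 from cites(c,g), blue(g,c)
round 1: derive span(e,c) via R2 from cites(e,g), blue(g,c)
round 1: derive span(f,a) via R2 from cites(f,f), blue(f,a)
round 1: derive span(g,c) via R2 from cites(g,g), blue(g,c)
round 1: derive span(h,a) via R2 from cites(h,f), blue(f,a)
round 1: derive span(h,c) via R2 from cites(h,g), blue(g,c)
round 1: derive span(h,e) via R2 from cites(h,j), blue(j,e)
round 1: derive span(j,a) via R2 from cites(j,f), blue(f,a)
round 1: derive span(j,e) via R2 from cites(j,j), blue(j,e)
round 2: derive span(a,f) via R1 from span(a,h), cites(h,f)
round 2: derive span(a,g) via R1 from span(a,h), cites(h,g)
round 2: derive span(b,g) via R1 from span(b,c), cites(c,g)
round 2: derive span(c,h) via R1 from span(c,g), cites(g,h)
round 2: derive span(e,h) via R1 from span(e,g), cites(g,h)
round 2: derive span(f,h) via R1 from span(f,a), cites(a,h)
round 2: derive span(g,f) via R1 from span(g,h), cites(h,f)
round 2: derive span(g,j) via R1 from span(g,h), cites(h,j)
round 2: derive span(h,h) via R1 from span(h,a), cites(a,h)
round 2: derive span(j,g) via R1 from span(j,e), cites(e,g)
round 3: derive span(c,f) via R1 from span(c,h), cites(h,f)
round 3: derive span(c,j) via R1 from span(c,h), cites(h,j)
round 3: derive span(e,f) via R1 from span(e,h), cites(h,f)
round 3: derive span(e,j) via R1 from span(e,h), cites(h,j)
round 3: derive span(f,g) via R1 from span(f,h), cites(h,g)
round 3: derive span(f,j) via R1 from span(f,h), cites(h,j)

yes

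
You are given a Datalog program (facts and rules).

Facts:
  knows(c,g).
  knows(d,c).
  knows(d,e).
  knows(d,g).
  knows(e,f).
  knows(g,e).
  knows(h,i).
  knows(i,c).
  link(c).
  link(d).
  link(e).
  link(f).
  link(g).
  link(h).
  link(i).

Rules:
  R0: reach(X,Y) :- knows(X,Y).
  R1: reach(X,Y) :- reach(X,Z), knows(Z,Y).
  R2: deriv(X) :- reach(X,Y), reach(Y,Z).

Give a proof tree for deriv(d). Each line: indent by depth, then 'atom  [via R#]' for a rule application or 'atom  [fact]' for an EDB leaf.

deriv(d)  [via R2]
  reach(d,c)  [via R0]
    knows(d,c)  [fact]
  reach(c,g)  [via R0]
    knows(c,g)  [fact]

round 1: derive reach(c,g) via R0 from knows(c,g)
round 1: derive reach(d,c) via R0 from knows(d,c)
round 1: derive reach(d,e) via R0 from knows(d,e)
round 1: derive reach(d,g) via R0 from knows(d,g)
round 1: derive reach(e,f) via R0 from knows(e,f)
round 1: derive reach(g,e) via R0 from knows(g,e)
round 1: derive reach(h,i) via R0 from knows(h,i)
round 1: derive reach(i,c) via R0 from knows(i,c)
round 2: derive reach(c,e) via R1 from reach(c,g), knows(g,e)
round 2: derive reach(d,f) via R1 from reach(d,e), knows(e,f)
round 2: derive reach(g,f) via R1 from reach(g,e), knows(e,f)
round 2: derive reach(h,c) via R1 from reach(h,i), knows(i,c)
round 2: derive reach(i,g) via R1 from reach(i,c), knows(c,g)
round 2: derive deriv(c) via R2 from reach(c,g), reach(g,e)
round 2: derive deriv(d) via R2 from reach(d,c), reach(c,g)
round 2: derive deriv(g) via R2 from reach(g,e), reach(e,f)
round 2: derive deriv(h) via R2 from reach(h,i), reach(i,c)
round 2: derive deriv(i) via R2 from reach(i,c), reach(c,g)
round 3: derive reach(c,f) via R1 from reach(c,e), knows(e,f)
round 3: derive reach(h,g) via R1 from reach(h,c), knows(c,g)
round 3: derive reach(i,e) via R1 from reach(i,g), knows(g,e)
round 4: derive reach(h,e) via R1 from reach(h,g), knows(g,e)
round 4: derive reach(i,f) via R1 from reach(i,e), knows(e,f)
round 5: derive reach(h,f) via R1 from reach(h,e), knows(e,f)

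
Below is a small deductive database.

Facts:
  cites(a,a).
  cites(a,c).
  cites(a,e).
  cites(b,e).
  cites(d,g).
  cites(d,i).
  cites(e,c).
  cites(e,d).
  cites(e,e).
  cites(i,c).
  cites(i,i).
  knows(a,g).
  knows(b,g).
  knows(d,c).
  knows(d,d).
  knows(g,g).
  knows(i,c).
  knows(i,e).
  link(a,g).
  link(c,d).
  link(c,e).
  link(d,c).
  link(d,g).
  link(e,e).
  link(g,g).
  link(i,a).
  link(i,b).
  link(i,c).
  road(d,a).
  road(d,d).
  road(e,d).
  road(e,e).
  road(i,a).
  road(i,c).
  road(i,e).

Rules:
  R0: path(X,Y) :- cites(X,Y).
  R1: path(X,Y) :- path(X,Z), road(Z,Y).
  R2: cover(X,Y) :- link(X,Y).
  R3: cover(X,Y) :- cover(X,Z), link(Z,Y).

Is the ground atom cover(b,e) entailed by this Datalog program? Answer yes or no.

round 1: derive cover(a,g) via R2 from link(a,g)
round 1: derive cover(c,d) via R2 from link(c,d)
round 1: derive cover(c,e) via R2 from link(c,e)
round 1: derive cover(d,c) via R2 from link(d,c)
round 1: derive cover(d,g) via R2 from link(d,g)
round 1: derive cover(e,e) via R2 from link(e,e)
round 1: derive cover(g,g) via R2 from link(g,g)
round 1: derive cover(i,a) via R2 from link(i,a)
round 1: derive cover(i,b) via R2 from link(i,b)
round 1: derive cover(i,c) via R2 from link(i,c)
round 2: derive cover(c,c) via R3 from cover(c,d), link(d,c)
round 2: derive cover(c,g) via R3 from cover(c,d), link(d,g)
round 2: derive cover(d,d) via R3 from cover(d,c), link(c,d)
round 2: derive cover(d,e) via R3 from cover(d,c), link(c,e)
round 2: derive cover(i,d) via R3 from cover(i,c), link(c,d)
round 2: derive cover(i,e) via R3 from cover(i,c), link(c,e)
round 2: derive cover(i,g) via R3 from cover(i,a), link(a,g)

no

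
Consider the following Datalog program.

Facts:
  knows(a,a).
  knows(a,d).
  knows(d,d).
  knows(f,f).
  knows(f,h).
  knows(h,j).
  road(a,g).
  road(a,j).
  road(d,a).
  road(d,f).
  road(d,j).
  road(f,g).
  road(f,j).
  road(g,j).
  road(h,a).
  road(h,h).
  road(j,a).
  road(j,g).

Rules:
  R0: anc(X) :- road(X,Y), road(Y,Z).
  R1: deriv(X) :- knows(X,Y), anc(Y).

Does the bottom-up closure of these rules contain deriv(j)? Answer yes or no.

no

round 1: derive anc(a) via R0 from road(a,g), road(g,j)
round 1: derive anc(d) via R0 from road(d,a), road(a,g)
round 1: derive anc(f) via R0 from road(f,g), road(g,j)
round 1: derive anc(g) via R0 from road(g,j), road(j,a)
round 1: derive anc(h) via R0 from road(h,a), road(a,g)
round 1: derive anc(j) via R0 from road(j,a), road(a,g)
round 2: derive deriv(a) via R1 from knows(a,a), anc(a)
round 2: derive deriv(d) via R1 from knows(d,d), anc(d)
round 2: derive deriv(f) via R1 from knows(f,f), anc(f)
round 2: derive deriv(h) via R1 from knows(h,j), anc(j)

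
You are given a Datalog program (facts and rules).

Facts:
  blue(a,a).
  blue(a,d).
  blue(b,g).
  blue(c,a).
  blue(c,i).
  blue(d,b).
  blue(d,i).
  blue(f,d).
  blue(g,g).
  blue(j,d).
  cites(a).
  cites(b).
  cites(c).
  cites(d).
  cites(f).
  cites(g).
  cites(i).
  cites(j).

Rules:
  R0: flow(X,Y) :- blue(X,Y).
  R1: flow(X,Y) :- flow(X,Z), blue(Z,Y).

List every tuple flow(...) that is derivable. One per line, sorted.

round 1: derive flow(a,a) via R0 from blue(a,a)
round 1: derive flow(a,d) via R0 from blue(a,d)
round 1: derive flow(b,g) via R0 from blue(b,g)
round 1: derive flow(c,a) via R0 from blue(c,a)
round 1: derive flow(c,i) via R0 from blue(c,i)
round 1: derive flow(d,b) via R0 from blue(d,b)
round 1: derive flow(d,i) via R0 from blue(d,i)
round 1: derive flow(f,d) via R0 from blue(f,d)
round 1: derive flow(g,g) via R0 from blue(g,g)
round 1: derive flow(j,d) via R0 from blue(j,d)
round 2: derive flow(a,b) via R1 from flow(a,d), blue(d,b)
round 2: derive flow(a,i) via R1 from flow(a,d), blue(d,i)
round 2: derive flow(c,d) via R1 from flow(c,a), blue(a,d)
round 2: derive flow(d,g) via R1 from flow(d,b), blue(b,g)
round 2: derive flow(f,b) via R1 from flow(f,d), blue(d,b)
round 2: derive flow(f,i) via R1 from flow(f,d), blue(d,i)
round 2: derive flow(j,b) via R1 from flow(j,d), blue(d,b)
round 2: derive flow(j,i) via R1 from flow(j,d), blue(d,i)
round 3: derive flow(a,g) via R1 from flow(a,b), blue(b,g)
round 3: derive flow(c,b) via R1 from flow(c,d), blue(d,b)
round 3: derive flow(f,g) via R1 from flow(f,b), blue(b,g)
round 3: derive flow(j,g) via R1 from flow(j,b), blue(b,g)
round 4: derive flow(c,g) via R1 from flow(c,b), blue(b,g)

flow(a,a)
flow(a,b)
flow(a,d)
flow(a,g)
flow(a,i)
flow(b,g)
flow(c,a)
flow(c,b)
flow(c,d)
flow(c,g)
flow(c,i)
flow(d,b)
flow(d,g)
flow(d,i)
flow(f,b)
flow(f,d)
flow(f,g)
flow(f,i)
flow(g,g)
flow(j,b)
flow(j,d)
flow(j,g)
flow(j,i)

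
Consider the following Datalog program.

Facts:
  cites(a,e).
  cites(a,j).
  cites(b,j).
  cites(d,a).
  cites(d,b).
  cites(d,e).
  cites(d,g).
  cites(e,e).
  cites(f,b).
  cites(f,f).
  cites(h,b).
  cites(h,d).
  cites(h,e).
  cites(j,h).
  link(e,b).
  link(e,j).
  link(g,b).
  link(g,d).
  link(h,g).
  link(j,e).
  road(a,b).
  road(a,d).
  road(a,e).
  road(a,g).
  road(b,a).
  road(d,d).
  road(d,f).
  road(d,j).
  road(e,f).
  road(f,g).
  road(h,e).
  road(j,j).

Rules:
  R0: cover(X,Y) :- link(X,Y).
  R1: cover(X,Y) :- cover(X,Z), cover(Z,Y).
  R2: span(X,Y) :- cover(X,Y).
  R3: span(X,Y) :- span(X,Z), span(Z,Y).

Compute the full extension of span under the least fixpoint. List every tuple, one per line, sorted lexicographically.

round 1: derive cover(e,b) via R0 from link(e,b)
round 1: derive cover(e,j) via R0 from link(e,j)
round 1: derive cover(g,b) via R0 from link(g,b)
round 1: derive cover(g,d) via R0 from link(g,d)
round 1: derive cover(h,g) via R0 from link(h,g)
round 1: derive cover(j,e) via R0 from link(j,e)
round 2: derive cover(e,e) via R1 from cover(e,j), cover(j,e)
round 2: derive cover(h,b) via R1 from cover(h,g), cover(g,b)
round 2: derive cover(h,d) via R1 from cover(h,g), cover(g,d)
round 2: derive cover(j,b) via R1 from cover(j,e), cover(e,b)
round 2: derive cover(j,j) via R1 from cover(j,e), cover(e,j)
round 2: derive span(e,b) via R2 from cover(e,b)
round 2: derive span(e,j) via R2 from cover(e,j)
round 2: derive span(g,b) via R2 from cover(g,b)
round 2: derive span(g,d) via R2 from cover(g,d)
round 2: derive span(h,g) via R2 from cover(h,g)
round 2: derive span(j,e) via R2 from cover(j,e)
round 3: derive span(e,e) via R2 from cover(e,e)
round 3: derive span(h,b) via R2 from cover(h,b)
round 3: derive span(h,d) via R2 from cover(h,d)
round 3: derive span(j,b) via R2 from cover(j,b)
round 3: derive span(j,j) via R2 from cover(j,j)

span(e,b)
span(e,e)
span(e,j)
span(g,b)
span(g,d)
span(h,b)
span(h,d)
span(h,g)
span(j,b)
span(j,e)
span(j,j)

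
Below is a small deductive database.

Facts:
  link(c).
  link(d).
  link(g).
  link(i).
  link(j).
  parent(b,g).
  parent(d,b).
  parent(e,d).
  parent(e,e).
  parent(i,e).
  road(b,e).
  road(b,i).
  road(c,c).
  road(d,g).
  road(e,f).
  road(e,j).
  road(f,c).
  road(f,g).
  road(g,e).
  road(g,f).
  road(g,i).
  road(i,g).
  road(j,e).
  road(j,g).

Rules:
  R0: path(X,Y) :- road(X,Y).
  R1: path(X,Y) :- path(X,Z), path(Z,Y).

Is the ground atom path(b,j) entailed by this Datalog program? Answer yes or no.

round 1: derive path(b,e) via R0 from road(b,e)
round 1: derive path(b,i) via R0 from road(b,i)
round 1: derive path(c,c) via R0 from road(c,c)
round 1: derive path(d,g) via R0 from road(d,g)
round 1: derive path(e,f) via R0 from road(e,f)
round 1: derive path(e,j) via R0 from road(e,j)
round 1: derive path(f,c) via R0 from road(f,c)
round 1: derive path(f,g) via R0 from road(f,g)
round 1: derive path(g,e) via R0 from road(g,e)
round 1: derive path(g,f) via R0 from road(g,f)
round 1: derive path(g,i) via R0 from road(g,i)
round 1: derive path(i,g) via R0 from road(i,g)
round 1: derive path(j,e) via R0 from road(j,e)
round 1: derive path(j,g) via R0 from road(j,g)
round 2: derive path(b,f) via R1 from path(b,e), path(e,f)
round 2: derive path(b,g) via R1 from path(b,i), path(i,g)
round 2: derive path(b,j) via R1 from path(b,e), path(e,j)
round 2: derive path(d,e) via R1 from path(d,g), path(g,e)
round 2: derive path(d,f) via R1 from path(d,g), path(g,f)
round 2: derive path(d,i) via R1 from path(d,g), path(g,i)
round 2: derive path(e,c) via R1 from path(e,f), path(f,c)
round 2: derive path(e,e) via R1 from path(e,j), path(j,e)
round 2: derive path(e,g) via R1 from path(e,f), path(f,g)
round 2: derive path(f,e) via R1 from path(f,g), path(g,e)
round 2: derive path(f,f) via R1 from path(f,g), path(g,f)
round 2: derive path(f,i) via R1 from path(f,g), path(g,i)
round 2: derive path(g,c) via R1 from path(g,f), path(f,c)
round 2: derive path(g,g) via R1 from path(g,f), path(f,g)
round 2: derive path(g,j) via R1 from path(g,e), path(e,j)
round 2: derive path(i,e) via R1 from path(i,g), path(g,e)
round 2: derive path(i,f) via R1 from path(i,g), path(g,f)
round 2: derive path(i,i) via R1 from path(i,g), path(g,i)
round 2: derive path(j,f) via R1 from path(j,e), path(e,f)
round 2: derive path(j,i) via R1 from path(j,g), path(g,i)
round 2: derive path(j,j) via R1 from path(j,e), path(e,j)
round 3: derive path(b,c) via R1 from path(b,e), path(e,c)
round 3: derive path(d,c) via R1 from path(d,e), path(e,c)
round 3: derive path(d,j) via R1 from path(d,e), path(e,j)
round 3: derive path(e,i) via R1 from path(e,f), path(f,i)
round 3: derive path(f,j) via R1 from path(f,e), path(e,j)
round 3: derive path(i,c) via R1 from path(i,e), path(e,c)
round 3: derive path(i,j) via R1 from path(i,e), path(e,j)
round 3: derive path(j,c) via R1 from path(j,e), path(e,c)

yes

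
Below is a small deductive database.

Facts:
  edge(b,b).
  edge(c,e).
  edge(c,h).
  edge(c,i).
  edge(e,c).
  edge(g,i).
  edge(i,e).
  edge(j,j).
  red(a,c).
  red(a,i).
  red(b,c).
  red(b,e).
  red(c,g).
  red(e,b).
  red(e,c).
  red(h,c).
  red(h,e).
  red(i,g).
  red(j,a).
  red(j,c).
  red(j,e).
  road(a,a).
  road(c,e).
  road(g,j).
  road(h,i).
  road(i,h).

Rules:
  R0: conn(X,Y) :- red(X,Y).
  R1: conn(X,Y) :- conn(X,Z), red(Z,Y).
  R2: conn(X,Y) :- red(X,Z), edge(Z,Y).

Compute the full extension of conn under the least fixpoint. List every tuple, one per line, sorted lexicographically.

round 1: derive conn(a,c) via R0 from red(a,c)
round 1: derive conn(a,i) via R0 from red(a,i)
round 1: derive conn(b,c) via R0 from red(b,c)
round 1: derive conn(b,e) via R0 from red(b,e)
round 1: derive conn(c,g) via R0 from red(c,g)
round 1: derive conn(e,b) via R0 from red(e,b)
round 1: derive conn(e,c) via R0 from red(e,c)
round 1: derive conn(h,c) via R0 from red(h,c)
round 1: derive conn(h,e) via R0 from red(h,e)
round 1: derive conn(i,g) via R0 from red(i,g)
round 1: derive conn(j,a) via R0 from red(j,a)
round 1: derive conn(j,c) via R0 from red(j,c)
round 1: derive conn(j,e) via R0 from red(j,e)
round 1: derive conn(a,e) via R2 from red(a,c), edge(c,e)
round 1: derive conn(a,h) via R2 from red(a,c), edge(c,h)
round 1: derive conn(b,h) via R2 from red(b,c), edge(c,h)
round 1: derive conn(b,i) via R2 from red(b,c), edge(c,i)
round 1: derive conn(c,i) via R2 from red(c,g), edge(g,i)
round 1: derive conn(e,e) via R2 from red(e,c), edge(c,e)
round 1: derive conn(e,h) via R2 from red(e,c), edge(c,h)
round 1: derive conn(e,i) via R2 from red(e,c), edge(c,i)
round 1: derive conn(h,h) via R2 from red(h,c), edge(c,h)
round 1: derive conn(h,i) via R2 from red(h,c), edge(c,i)
round 1: derive conn(i,i) via R2 from red(i,g), edge(g,i)
round 1: derive conn(j,h) via R2 from red(j,c), edge(c,h)
round 1: derive conn(j,i) via R2 from red(j,c), edge(c,i)
round 2: derive conn(a,b) via R1 from conn(a,e), red(e,b)
round 2: derive conn(a,g) via R1 from conn(a,c), red(c,g)
round 2: derive conn(b,b) via R1 from conn(b,e), red(e,b)
round 2: derive conn(b,g) via R1 from conn(b,c), red(c,g)
round 2: derive conn(e,g) via R1 from conn(e,c), red(c,g)
round 2: derive conn(h,b) via R1 from conn(h,e), red(e,b)
round 2: derive conn(h,g) via R1 from conn(h,c), red(c,g)
round 2: derive conn(j,b) via R1 from conn(j,e), red(e,b)
round 2: derive conn(j,g) via R1 from conn(j,c), red(c,g)

conn(a,b)
conn(a,c)
conn(a,e)
conn(a,g)
conn(a,h)
conn(a,i)
conn(b,b)
conn(b,c)
conn(b,e)
conn(b,g)
conn(b,h)
conn(b,i)
conn(c,g)
conn(c,i)
conn(e,b)
conn(e,c)
conn(e,e)
conn(e,g)
conn(e,h)
conn(e,i)
conn(h,b)
conn(h,c)
conn(h,e)
conn(h,g)
conn(h,h)
conn(h,i)
conn(i,g)
conn(i,i)
conn(j,a)
conn(j,b)
conn(j,c)
conn(j,e)
conn(j,g)
conn(j,h)
conn(j,i)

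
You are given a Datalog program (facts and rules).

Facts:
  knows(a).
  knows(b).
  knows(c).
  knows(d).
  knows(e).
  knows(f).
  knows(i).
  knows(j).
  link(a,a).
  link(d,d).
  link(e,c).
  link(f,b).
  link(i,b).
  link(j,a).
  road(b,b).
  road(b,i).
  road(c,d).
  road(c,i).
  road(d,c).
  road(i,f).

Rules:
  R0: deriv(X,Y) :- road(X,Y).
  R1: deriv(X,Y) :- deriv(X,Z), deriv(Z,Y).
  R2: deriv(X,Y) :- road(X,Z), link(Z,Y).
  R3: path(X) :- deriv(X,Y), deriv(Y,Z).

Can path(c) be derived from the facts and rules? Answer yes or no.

yes

round 1: derive deriv(b,b) via R0 from road(b,b)
round 1: derive deriv(b,i) via R0 from road(b,i)
round 1: derive deriv(c,d) via R0 from road(c,d)
round 1: derive deriv(c,i) via R0 from road(c,i)
round 1: derive deriv(d,c) via R0 from road(d,c)
round 1: derive deriv(i,f) via R0 from road(i,f)
round 1: derive deriv(c,b) via R2 from road(c,i), link(i,b)
round 1: derive deriv(i,b) via R2 from road(i,f), link(f,b)
round 2: derive deriv(b,f) via R1 from deriv(b,i), deriv(i,f)
round 2: derive deriv(c,c) via R1 from deriv(c,d), deriv(d,c)
round 2: derive deriv(c,f) via R1 from deriv(c,i), deriv(i,f)
round 2: derive deriv(d,b) via R1 from deriv(d,c), deriv(c,b)
round 2: derive deriv(d,d) via R1 from deriv(d,c), deriv(c,d)
round 2: derive deriv(d,i) via R1 from deriv(d,c), deriv(c,i)
round 2: derive deriv(i,i) via R1 from deriv(i,b), deriv(b,i)
round 2: derive path(b) via R3 from deriv(b,b), deriv(b,b)
round 2: derive path(c) via R3 from deriv(c,b), deriv(b,b)
round 2: derive path(d) via R3 from deriv(d,c), deriv(c,b)
round 2: derive path(i) via R3 from deriv(i,b), deriv(b,b)
round 3: derive deriv(d,f) via R1 from deriv(d,b), deriv(b,f)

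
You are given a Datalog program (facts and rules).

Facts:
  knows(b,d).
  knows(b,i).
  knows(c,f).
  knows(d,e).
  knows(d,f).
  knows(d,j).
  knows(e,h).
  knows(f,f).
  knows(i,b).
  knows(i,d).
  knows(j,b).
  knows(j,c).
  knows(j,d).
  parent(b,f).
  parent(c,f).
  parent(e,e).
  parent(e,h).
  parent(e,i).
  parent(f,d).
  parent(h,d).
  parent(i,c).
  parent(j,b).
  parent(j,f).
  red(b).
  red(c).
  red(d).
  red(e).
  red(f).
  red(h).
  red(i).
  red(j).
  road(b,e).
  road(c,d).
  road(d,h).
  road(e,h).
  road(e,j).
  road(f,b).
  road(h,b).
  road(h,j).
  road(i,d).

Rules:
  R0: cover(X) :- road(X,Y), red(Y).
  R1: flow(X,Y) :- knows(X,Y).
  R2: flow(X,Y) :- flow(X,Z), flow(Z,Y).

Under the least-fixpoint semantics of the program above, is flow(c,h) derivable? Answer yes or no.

no

round 1: derive flow(b,d) via R1 from knows(b,d)
round 1: derive flow(b,i) via R1 from knows(b,i)
round 1: derive flow(c,f) via R1 from knows(c,f)
round 1: derive flow(d,e) via R1 from knows(d,e)
round 1: derive flow(d,f) via R1 from knows(d,f)
round 1: derive flow(d,j) via R1 from knows(d,j)
round 1: derive flow(e,h) via R1 from knows(e,h)
round 1: derive flow(f,f) via R1 from knows(f,f)
round 1: derive flow(i,b) via R1 from knows(i,b)
round 1: derive flow(i,d) via R1 from knows(i,d)
round 1: derive flow(j,b) via R1 from knows(j,b)
round 1: derive flow(j,c) via R1 from knows(j,c)
round 1: derive flow(j,d) via R1 from knows(j,d)
round 2: derive flow(b,b) via R2 from flow(b,i), flow(i,b)
round 2: derive flow(b,e) via R2 from flow(b,d), flow(d,e)
round 2: derive flow(b,f) via R2 from flow(b,d), flow(d,f)
round 2: derive flow(b,j) via R2 from flow(b,d), flow(d,j)
round 2: derive flow(d,b) via R2 from flow(d,j), flow(j,b)
round 2: derive flow(d,c) via R2 from flow(d,j), flow(j,c)
round 2: derive flow(d,d) via R2 from flow(d,j), flow(j,d)
round 2: derive flow(d,h) via R2 from flow(d,e), flow(e,h)
round 2: derive flow(i,e) via R2 from flow(i,d), flow(d,e)
round 2: derive flow(i,f) via R2 from flow(i,d), flow(d,f)
round 2: derive flow(i,i) via R2 from flow(i,b), flow(b,i)
round 2: derive flow(i,j) via R2 from flow(i,d), flow(d,j)
round 2: derive flow(j,e) via R2 from flow(j,d), flow(d,e)
round 2: derive flow(j,f) via R2 from flow(j,c), flow(c,f)
round 2: derive flow(j,i) via R2 from flow(j,b), flow(b,i)
round 2: derive flow(j,j) via R2 from flow(j,d), flow(d,j)
round 3: derive flow(b,c) via R2 from flow(b,d), flow(d,c)
round 3: derive flow(b,h) via R2 from flow(b,d), flow(d,h)
round 3: derive flow(d,i) via R2 from flow(d,b), flow(b,i)
round 3: derive flow(i,c) via R2 from flow(i,d), flow(d,c)
round 3: derive flow(i,h) via R2 from flow(i,d), flow(d,h)
round 3: derive flow(j,h) via R2 from flow(j,d), flow(d,h)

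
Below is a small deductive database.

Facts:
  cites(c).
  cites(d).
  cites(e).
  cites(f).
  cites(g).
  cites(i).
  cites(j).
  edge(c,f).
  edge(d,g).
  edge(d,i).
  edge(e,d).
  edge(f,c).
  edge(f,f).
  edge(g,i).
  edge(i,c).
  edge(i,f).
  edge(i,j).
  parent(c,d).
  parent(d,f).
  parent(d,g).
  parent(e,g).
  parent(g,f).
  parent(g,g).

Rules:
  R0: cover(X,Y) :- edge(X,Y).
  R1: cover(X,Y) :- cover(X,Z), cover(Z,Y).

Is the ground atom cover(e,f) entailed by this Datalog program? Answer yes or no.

yes

round 1: derive cover(c,f) via R0 from edge(c,f)
round 1: derive cover(d,g) via R0 from edge(d,g)
round 1: derive cover(d,i) via R0 from edge(d,i)
round 1: derive cover(e,d) via R0 from edge(e,d)
round 1: derive cover(f,c) via R0 from edge(f,c)
round 1: derive cover(f,f) via R0 from edge(f,f)
round 1: derive cover(g,i) via R0 from edge(g,i)
round 1: derive cover(i,c) via R0 from edge(i,c)
round 1: derive cover(i,f) via R0 from edge(i,f)
round 1: derive cover(i,j) via R0 from edge(i,j)
round 2: derive cover(c,c) via R1 from cover(c,f), cover(f,c)
round 2: derive cover(d,c) via R1 from cover(d,i), cover(i,c)
round 2: derive cover(d,f) via R1 from cover(d,i), cover(i,f)
round 2: derive cover(d,j) via R1 from cover(d,i), cover(i,j)
round 2: derive cover(e,g) via R1 from cover(e,d), cover(d,g)
round 2: derive cover(e,i) via R1 from cover(e,d), cover(d,i)
round 2: derive cover(g,c) via R1 from cover(g,i), cover(i,c)
round 2: derive cover(g,f) via R1 from cover(g,i), cover(i,f)
round 2: derive cover(g,j) via R1 from cover(g,i), cover(i,j)
round 3: derive cover(e,c) via R1 from cover(e,d), cover(d,c)
round 3: derive cover(e,f) via R1 from cover(e,d), cover(d,f)
round 3: derive cover(e,j) via R1 from cover(e,d), cover(d,j)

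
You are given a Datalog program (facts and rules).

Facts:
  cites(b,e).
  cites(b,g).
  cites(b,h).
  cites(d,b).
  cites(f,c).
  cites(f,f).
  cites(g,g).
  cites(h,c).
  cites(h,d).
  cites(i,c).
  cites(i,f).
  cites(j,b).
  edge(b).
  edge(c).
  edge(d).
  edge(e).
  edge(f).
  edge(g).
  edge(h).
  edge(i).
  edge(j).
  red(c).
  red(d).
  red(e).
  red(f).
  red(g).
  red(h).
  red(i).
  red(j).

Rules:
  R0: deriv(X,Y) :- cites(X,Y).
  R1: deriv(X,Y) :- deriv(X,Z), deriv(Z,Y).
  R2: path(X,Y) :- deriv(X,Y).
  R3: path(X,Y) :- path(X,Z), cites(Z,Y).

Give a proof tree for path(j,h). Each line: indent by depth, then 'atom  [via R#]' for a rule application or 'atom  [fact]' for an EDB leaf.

path(j,h)  [via R2]
  deriv(j,h)  [via R1]
    deriv(j,b)  [via R0]
      cites(j,b)  [fact]
    deriv(b,h)  [via R0]
      cites(b,h)  [fact]

round 1: derive deriv(b,e) via R0 from cites(b,e)
round 1: derive deriv(b,g) via R0 from cites(b,g)
round 1: derive deriv(b,h) via R0 from cites(b,h)
round 1: derive deriv(d,b) via R0 from cites(d,b)
round 1: derive deriv(f,c) via R0 from cites(f,c)
round 1: derive deriv(f,f) via R0 from cites(f,f)
round 1: derive deriv(g,g) via R0 from cites(g,g)
round 1: derive deriv(h,c) via R0 from cites(h,c)
round 1: derive deriv(h,d) via R0 from cites(h,d)
round 1: derive deriv(i,c) via R0 from cites(i,c)
round 1: derive deriv(i,f) via R0 from cites(i,f)
round 1: derive deriv(j,b) via R0 from cites(j,b)
round 2: derive deriv(b,c) via R1 from deriv(b,h), deriv(h,c)
round 2: derive deriv(b,d) via R1 from deriv(b,h), deriv(h,d)
round 2: derive deriv(d,e) via R1 from deriv(d,b), deriv(b,e)
round 2: derive deriv(d,g) via R1 from deriv(d,b), deriv(b,g)
round 2: derive deriv(d,h) via R1 from deriv(d,b), deriv(b,h)
round 2: derive deriv(h,b) via R1 from deriv(h,d), deriv(d,b)
round 2: derive deriv(j,e) via R1 from deriv(j,b), deriv(b,e)
round 2: derive deriv(j,g) via R1 from deriv(j,b), deriv(b,g)
round 2: derive deriv(j,h) via R1 from deriv(j,b), deriv(b,h)
round 2: derive path(b,e) via R2 from deriv(b,e)
round 2: derive path(b,g) via R2 from deriv(b,g)
round 2: derive path(b,h) via R2 from deriv(b,h)
round 2: derive path(d,b) via R2 from deriv(d,b)
round 2: derive path(f,c) via R2 from deriv(f,c)
round 2: derive path(f,f) via R2 from deriv(f,f)
round 2: derive path(g,g) via R2 from deriv(g,g)
round 2: derive path(h,c) via R2 from deriv(h,c)
round 2: derive path(h,d) via R2 from deriv(h,d)
round 2: derive path(i,c) via R2 from deriv(i,c)
round 2: derive path(i,f) via R2 from deriv(i,f)
round 2: derive path(j,b) via R2 from deriv(j,b)
round 3: derive deriv(b,b) via R1 from deriv(b,d), deriv(d,b)
round 3: derive deriv(d,c) via R1 from deriv(d,b), deriv(b,c)
round 3: derive deriv(d,d) via R1 from deriv(d,b), deriv(b,d)
round 3: derive deriv(h,e) via R1 from deriv(h,b), deriv(b,e)
round 3: derive deriv(h,g) via R1 from deriv(h,b), deriv(b,g)
round 3: derive deriv(h,h) via R1 from deriv(h,b), deriv(b,h)
round 3: derive deriv(j,c) via R1 from deriv(j,b), deriv(b,c)
round 3: derive deriv(j,d) via R1 from deriv(j,b), deriv(b,d)
round 3: derive path(b,c) via R2 from deriv(b,c)
round 3: derive path(b,d) via R2 from deriv(b,d)
round 3: derive path(d,e) via R2 from deriv(d,e)
round 3: derive path(d,g) via R2 from deriv(d,g)
round 3: derive path(d,h) via R2 from deriv(d,h)
round 3: derive path(h,b) via R2 from deriv(h,b)
round 3: derive path(j,e) via R2 from deriv(j,e)
round 3: derive path(j,g) via R2 from deriv(j,g)
round 3: derive path(j,h) via R2 from deriv(j,h)
round 4: derive path(b,b) via R2 from deriv(b,b)
round 4: derive path(d,c) via R2 from deriv(d,c)
round 4: derive path(d,d) via R2 from deriv(d,d)
round 4: derive path(h,e) via R2 from deriv(h,e)
round 4: derive path(h,g) via R2 from deriv(h,g)
round 4: derive path(h,h) via R2 from deriv(h,h)
round 4: derive path(j,c) via R2 from deriv(j,c)
round 4: derive path(j,d) via R2 from deriv(j,d)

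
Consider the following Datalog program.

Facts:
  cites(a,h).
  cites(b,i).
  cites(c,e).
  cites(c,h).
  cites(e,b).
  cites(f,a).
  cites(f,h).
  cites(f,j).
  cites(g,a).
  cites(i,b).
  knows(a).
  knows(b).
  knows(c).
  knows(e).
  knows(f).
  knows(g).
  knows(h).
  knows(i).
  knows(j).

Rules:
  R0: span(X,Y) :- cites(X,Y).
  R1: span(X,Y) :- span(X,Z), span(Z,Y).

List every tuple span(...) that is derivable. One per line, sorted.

span(a,h)
span(b,b)
span(b,i)
span(c,b)
span(c,e)
span(c,h)
span(c,i)
span(e,b)
span(e,i)
span(f,a)
span(f,h)
span(f,j)
span(g,a)
span(g,h)
span(i,b)
span(i,i)

round 1: derive span(a,h) via R0 from cites(a,h)
round 1: derive span(b,i) via R0 from cites(b,i)
round 1: derive span(c,e) via R0 from cites(c,e)
round 1: derive span(c,h) via R0 from cites(c,h)
round 1: derive span(e,b) via R0 from cites(e,b)
round 1: derive span(f,a) via R0 from cites(f,a)
round 1: derive span(f,h) via R0 from cites(f,h)
round 1: derive span(f,j) via R0 from cites(f,j)
round 1: derive span(g,a) via R0 from cites(g,a)
round 1: derive span(i,b) via R0 from cites(i,b)
round 2: derive span(b,b) via R1 from span(b,i), span(i,b)
round 2: derive span(c,b) via R1 from span(c,e), span(e,b)
round 2: derive span(e,i) via R1 from span(e,b), span(b,i)
round 2: derive span(g,h) via R1 from span(g,a), span(a,h)
round 2: derive span(i,i) via R1 from span(i,b), span(b,i)
round 3: derive span(c,i) via R1 from span(c,b), span(b,i)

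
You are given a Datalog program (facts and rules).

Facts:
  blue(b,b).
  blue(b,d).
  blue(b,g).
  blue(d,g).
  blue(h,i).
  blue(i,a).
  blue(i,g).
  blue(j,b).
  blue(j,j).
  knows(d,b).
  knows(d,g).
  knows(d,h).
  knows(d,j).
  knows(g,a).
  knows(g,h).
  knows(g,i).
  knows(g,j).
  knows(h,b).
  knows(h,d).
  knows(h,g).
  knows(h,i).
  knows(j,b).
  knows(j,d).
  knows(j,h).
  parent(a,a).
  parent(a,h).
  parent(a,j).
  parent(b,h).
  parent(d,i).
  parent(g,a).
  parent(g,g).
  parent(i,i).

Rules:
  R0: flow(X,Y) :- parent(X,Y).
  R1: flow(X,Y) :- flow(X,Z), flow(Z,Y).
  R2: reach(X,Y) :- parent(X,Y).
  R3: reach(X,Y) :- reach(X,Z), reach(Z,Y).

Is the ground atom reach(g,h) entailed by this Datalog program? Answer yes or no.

round 1: derive reach(a,a) via R2 from parent(a,a)
round 1: derive reach(a,h) via R2 from parent(a,h)
round 1: derive reach(a,j) via R2 from parent(a,j)
round 1: derive reach(b,h) via R2 from parent(b,h)
round 1: derive reach(d,i) via R2 from parent(d,i)
round 1: derive reach(g,a) via R2 from parent(g,a)
round 1: derive reach(g,g) via R2 from parent(g,g)
round 1: derive reach(i,i) via R2 from parent(i,i)
round 2: derive reach(g,h) via R3 from reach(g,a), reach(a,h)
round 2: derive reach(g,j) via R3 from reach(g,a), reach(a,j)

yes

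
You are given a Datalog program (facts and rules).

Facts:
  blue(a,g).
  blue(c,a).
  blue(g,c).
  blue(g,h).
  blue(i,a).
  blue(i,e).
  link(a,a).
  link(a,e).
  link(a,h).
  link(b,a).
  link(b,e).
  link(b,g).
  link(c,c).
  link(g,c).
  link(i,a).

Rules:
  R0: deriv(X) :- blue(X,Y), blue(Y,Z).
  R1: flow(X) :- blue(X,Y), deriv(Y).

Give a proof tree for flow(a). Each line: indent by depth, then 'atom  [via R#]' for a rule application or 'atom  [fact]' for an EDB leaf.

flow(a)  [via R1]
  blue(a,g)  [fact]
  deriv(g)  [via R0]
    blue(g,c)  [fact]
    blue(c,a)  [fact]

round 1: derive deriv(a) via R0 from blue(a,g), blue(g,c)
round 1: derive deriv(c) via R0 from blue(c,a), blue(a,g)
round 1: derive deriv(g) via R0 from blue(g,c), blue(c,a)
round 1: derive deriv(i) via R0 from blue(i,a), blue(a,g)
round 2: derive flow(a) via R1 from blue(a,g), deriv(g)
round 2: derive flow(c) via R1 from blue(c,a), deriv(a)
round 2: derive flow(g) via R1 from blue(g,c), deriv(c)
round 2: derive flow(i) via R1 from blue(i,a), deriv(a)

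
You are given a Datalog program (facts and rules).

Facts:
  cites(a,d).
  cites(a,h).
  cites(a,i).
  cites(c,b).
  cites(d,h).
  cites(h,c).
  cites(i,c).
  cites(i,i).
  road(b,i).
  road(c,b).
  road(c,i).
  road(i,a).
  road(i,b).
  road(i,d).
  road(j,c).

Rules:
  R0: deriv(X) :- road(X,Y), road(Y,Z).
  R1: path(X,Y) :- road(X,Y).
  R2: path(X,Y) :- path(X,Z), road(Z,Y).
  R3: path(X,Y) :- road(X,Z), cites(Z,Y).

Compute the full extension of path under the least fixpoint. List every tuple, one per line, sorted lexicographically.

round 1: derive path(b,i) via R1 from road(b,i)
round 1: derive path(c,b) via R1 from road(c,b)
round 1: derive path(c,i) via R1 from road(c,i)
round 1: derive path(i,a) via R1 from road(i,a)
round 1: derive path(i,b) via R1 from road(i,b)
round 1: derive path(i,d) via R1 from road(i,d)
round 1: derive path(j,c) via R1 from road(j,c)
round 1: derive path(b,c) via R3 from road(b,i), cites(i,c)
round 1: derive path(c,c) via R3 from road(c,i), cites(i,c)
round 1: derive path(i,h) via R3 from road(i,a), cites(a,h)
round 1: derive path(i,i) via R3 from road(i,a), cites(a,i)
round 1: derive path(j,b) via R3 from road(j,c), cites(c,b)
round 2: derive path(b,a) via R2 from path(b,i), road(i,a)
round 2: derive path(b,b) via R2 from path(b,c), road(c,b)
round 2: derive path(b,d) via R2 from path(b,i), road(i,d)
round 2: derive path(c,a) via R2 from path(c,i), road(i,a)
round 2: derive path(c,d) via R2 from path(c,i), road(i,d)
round 2: derive path(j,i) via R2 from path(j,b), road(b,i)
round 3: derive path(j,a) via R2 from path(j,i), road(i,a)
round 3: derive path(j,d) via R2 from path(j,i), road(i,d)

path(b,a)
path(b,b)
path(b,c)
path(b,d)
path(b,i)
path(c,a)
path(c,b)
path(c,c)
path(c,d)
path(c,i)
path(i,a)
path(i,b)
path(i,d)
path(i,h)
path(i,i)
path(j,a)
path(j,b)
path(j,c)
path(j,d)
path(j,i)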